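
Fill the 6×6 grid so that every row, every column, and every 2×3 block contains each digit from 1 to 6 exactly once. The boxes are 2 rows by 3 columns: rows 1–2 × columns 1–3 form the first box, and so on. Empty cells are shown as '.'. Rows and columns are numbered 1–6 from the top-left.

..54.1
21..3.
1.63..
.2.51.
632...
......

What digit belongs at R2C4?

6

R1C1 = 3: row 1 has {1,4,5}; col 1 has {1,2,6}; box has {1,2,5} → only 3 remains.
R1C2 = 6: row 1 has {1,3,4,5}; col 2 has {1,2,3}; box has {1,2,3,5} → only 6 remains.
R1C5 = 2: row 1 has {1,3,4,5,6}; col 5 has {1,3}; box has {1,3,4} → only 2 remains.
R2C3 = 4: row 2 has {1,2,3}; col 3 has {2,5,6}; box has {1,2,3,5,6} → only 4 remains.
R2C4 = 6: row 2 has {1,2,3,4}; col 4 has {3,4,5}; box has {1,2,3,4} → only 6 remains.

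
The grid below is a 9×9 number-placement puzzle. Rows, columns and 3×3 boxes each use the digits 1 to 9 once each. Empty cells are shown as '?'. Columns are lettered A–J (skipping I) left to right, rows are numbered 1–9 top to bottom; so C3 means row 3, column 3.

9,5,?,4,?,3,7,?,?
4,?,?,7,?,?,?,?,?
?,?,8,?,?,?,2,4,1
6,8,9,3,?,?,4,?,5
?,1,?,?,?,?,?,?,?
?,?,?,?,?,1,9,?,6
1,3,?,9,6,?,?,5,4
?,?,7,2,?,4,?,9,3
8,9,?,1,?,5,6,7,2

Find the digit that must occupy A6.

J1 = 8: row 1 has {3,4,5,7,9}; col 9 has {1,2,3,4,5,6}; box has {1,2,4,7} → only 8 remains.
J2 = 9: row 2 has {4,7}; col 9 has {1,2,3,4,5,6,8}; box has {1,2,4,7,8} → only 9 remains.
J5 = 7: row 5 has {1}; col 9 has {1,2,3,4,5,6,8,9}; box has {4,5,6,9} → only 7 remains.
C7 = 2: row 7 has {1,3,4,5,6,9}; col 3 has {7,8,9}; box has {1,3,7,8,9} → only 2 remains.
G7 = 8: row 7 has {1,2,3,4,5,6,9}; col 7 has {2,4,6,7,9}; box has {2,3,4,5,6,7,9} → only 8 remains.
A8 = 5: row 8 has {2,3,4,7,9}; col 1 has {1,4,6,8,9}; box has {1,2,3,7,8,9} → only 5 remains.
B8 = 6: row 8 has {2,3,4,5,7,9}; col 2 has {1,3,5,8,9}; box has {1,2,3,5,7,8,9} → only 6 remains.
E8 = 8: row 8 has {2,3,4,5,6,7,9}; col 5 has {6}; box has {1,2,4,5,6,9} → only 8 remains.
G8 = 1: row 8 has {2,3,4,5,6,7,8,9}; col 7 has {2,4,6,7,8,9}; box has {2,3,4,5,6,7,8,9} → only 1 remains.
C9 = 4: row 9 has {1,2,5,6,7,8,9}; col 3 has {2,7,8,9}; box has {1,2,3,5,6,7,8,9} → only 4 remains.
E9 = 3: row 9 has {1,2,4,5,6,7,8,9}; col 5 has {6,8}; box has {1,2,4,5,6,8,9} → only 3 remains.
H1 = 6: row 1 has {3,4,5,7,8,9}; col 8 has {4,5,7,9}; box has {1,2,4,7,8,9} → only 6 remains.
B2 = 2: row 2 has {4,7,9}; col 2 has {1,3,5,6,8,9}; box has {4,5,8,9} → only 2 remains.
H2 = 3: row 2 has {2,4,7,9}; col 8 has {4,5,6,7,9}; box has {1,2,4,6,7,8,9} → only 3 remains.
B3 = 7: row 3 has {1,2,4,8}; col 2 has {1,2,3,5,6,8,9}; box has {2,4,5,8,9} → only 7 remains.
G5 = 3: row 5 has {1,7}; col 7 has {1,2,4,6,7,8,9}; box has {4,5,6,7,9} → only 3 remains.
B6 = 4: row 6 has {1,6,9}; col 2 has {1,2,3,5,6,7,8,9}; box has {1,6,8,9} → only 4 remains.
F7 = 7: row 7 has {1,2,3,4,5,6,8,9}; col 6 has {1,3,4,5}; box has {1,2,3,4,5,6,8,9} → only 7 remains.
C1 = 1: row 1 has {3,4,5,6,7,8,9}; col 3 has {2,4,7,8,9}; box has {2,4,5,7,8,9} → only 1 remains.
E1 = 2: row 1 has {1,3,4,5,6,7,8,9}; col 5 has {3,6,8}; box has {3,4,7} → only 2 remains.
C2 = 6: row 2 has {2,3,4,7,9}; col 3 has {1,2,4,7,8,9}; box has {1,2,4,5,7,8,9} → only 6 remains.
F2 = 8: row 2 has {2,3,4,6,7,9}; col 6 has {1,3,4,5,7}; box has {2,3,4,7} → only 8 remains.
G2 = 5: row 2 has {2,3,4,6,7,8,9}; col 7 has {1,2,3,4,6,7,8,9}; box has {1,2,3,4,6,7,8,9} → only 5 remains.
A3 = 3: row 3 has {1,2,4,7,8}; col 1 has {1,4,5,6,8,9}; box has {1,2,4,5,6,7,8,9} → only 3 remains.
E4 = 7: row 4 has {3,4,5,6,8,9}; col 5 has {2,3,6,8}; box has {1,3} → only 7 remains.
F4 = 2: row 4 has {3,4,5,6,7,8,9}; col 6 has {1,3,4,5,7,8}; box has {1,3,7} → only 2 remains.
H4 = 1: row 4 has {2,3,4,5,6,7,8,9}; col 8 has {3,4,5,6,7,9}; box has {3,4,5,6,7,9} → only 1 remains.
A5 = 2: row 5 has {1,3,7}; col 1 has {1,3,4,5,6,8,9}; box has {1,4,6,8,9} → only 2 remains.
C5 = 5: row 5 has {1,2,3,7}; col 3 has {1,2,4,6,7,8,9}; box has {1,2,4,6,8,9} → only 5 remains.
H5 = 8: row 5 has {1,2,3,5,7}; col 8 has {1,3,4,5,6,7,9}; box has {1,3,4,5,6,7,9} → only 8 remains.
A6 = 7: row 6 has {1,4,6,9}; col 1 has {1,2,3,4,5,6,8,9}; box has {1,2,4,5,6,8,9} → only 7 remains.

7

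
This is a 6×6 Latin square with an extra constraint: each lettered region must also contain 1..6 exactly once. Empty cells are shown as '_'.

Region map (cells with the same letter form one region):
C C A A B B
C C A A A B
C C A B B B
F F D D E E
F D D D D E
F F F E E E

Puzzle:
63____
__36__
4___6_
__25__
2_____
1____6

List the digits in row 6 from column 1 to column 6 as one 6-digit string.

154236

row 2, column 1 = 5 (sole candidate).
row 4, column 1 = 3 (sole candidate).
row 4, column 2 = 6 (hidden single in row 4).
row 5, column 6 = 5 (hidden single in row 5).
row 5, column 3 = 6 (hidden single in row 5).
row 3, column 3 = 5 (hidden single in row 3).
row 6, column 3 = 4: row 6 has {1,6}; col 3 has {2,3,5,6}; region has {1,2,3,6} → only 4 remains.
row 1, column 3 = 1 (sole candidate).
row 6, column 2 = 5: row 6 has {1,4,6}; col 2 has {3,6}; region has {1,2,3,4,6} → only 5 remains.
row 1, column 5 = 5 (hidden single in row 1).
row 5, column 2 = 4 (hidden single in column 2).
row 1, column 4 = 4 (hidden single in column 4).
row 1, column 6 = 2 (sole candidate).
row 2, column 5 = 2 (sole candidate).
row 6, column 5 = 3: row 6 has {1,4,5,6}; col 5 has {2,5,6}; region has {5,6} → only 3 remains.
row 2, column 2 = 1 (sole candidate).
row 2, column 6 = 4 (sole candidate).
row 3, column 2 = 2 (sole candidate).
row 4, column 6 = 1 (sole candidate).
row 5, column 5 = 1 (sole candidate).
row 6, column 4 = 2: row 6 has {1,3,4,5,6}; col 4 has {4,5,6}; region has {1,3,5,6} → only 2 remains.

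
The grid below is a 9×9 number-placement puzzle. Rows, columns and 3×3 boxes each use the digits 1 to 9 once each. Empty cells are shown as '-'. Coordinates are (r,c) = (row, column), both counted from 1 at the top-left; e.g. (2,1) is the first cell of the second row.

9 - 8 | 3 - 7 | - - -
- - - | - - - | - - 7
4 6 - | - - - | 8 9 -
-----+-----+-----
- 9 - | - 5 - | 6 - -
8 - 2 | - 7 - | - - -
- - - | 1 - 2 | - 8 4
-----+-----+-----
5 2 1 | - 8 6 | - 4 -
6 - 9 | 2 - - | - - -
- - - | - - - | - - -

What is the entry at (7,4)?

7

(3,4) = 5: row 3 has {4,6,8,9}; col 4 has {1,2,3}; box has {3,7} → only 5 remains.
(3,6) = 1: row 3 has {4,5,6,8,9}; col 6 has {2,6,7}; box has {3,5,7} → only 1 remains.
(3,5) = 2: row 3 has {1,4,5,6,8,9}; col 5 has {5,7,8}; box has {1,3,5,7} → only 2 remains.
(3,9) = 3: row 3 has {1,2,4,5,6,8,9}; col 9 has {4,7}; box has {7,8,9} → only 3 remains.
(7,9) = 9: row 7 has {1,2,4,5,6,8}; col 9 has {3,4,7}; box has {4} → only 9 remains.
(3,3) = 7: row 3 has {1,2,3,4,5,6,8,9}; col 3 has {1,2,8,9}; box has {4,6,8,9} → only 7 remains.
(7,4) = 7: row 7 has {1,2,4,5,6,8,9}; col 4 has {1,2,3,5}; box has {2,6,8} → only 7 remains.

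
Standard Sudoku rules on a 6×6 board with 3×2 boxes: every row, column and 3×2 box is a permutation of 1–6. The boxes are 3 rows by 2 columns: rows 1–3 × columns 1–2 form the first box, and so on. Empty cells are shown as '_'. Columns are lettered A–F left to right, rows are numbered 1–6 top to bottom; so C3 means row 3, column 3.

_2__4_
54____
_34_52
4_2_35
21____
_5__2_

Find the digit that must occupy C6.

B4 = 6 (sole candidate).
D4 = 1 (sole candidate).
E5 = 6 (sole candidate).
F5 = 4 (sole candidate).
A6 = 3 (sole candidate).
C6 = 6: row 6 has {2,3,5}; col 3 has {2,4}; box has {1,2} → only 6 remains.

6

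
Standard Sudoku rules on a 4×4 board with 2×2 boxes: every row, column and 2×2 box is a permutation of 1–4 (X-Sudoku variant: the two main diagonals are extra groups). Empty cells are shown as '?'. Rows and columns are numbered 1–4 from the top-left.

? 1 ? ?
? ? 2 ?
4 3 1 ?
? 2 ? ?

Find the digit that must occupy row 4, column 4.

row 1, column 4 = 4 (sole candidate).
row 2, column 1 = 3 (sole candidate).
row 2, column 2 = 4 (sole candidate).
row 2, column 4 = 1 (sole candidate).
row 3, column 4 = 2 (sole candidate).
row 4, column 1 = 1 (sole candidate).
row 4, column 4 = 3: row 4 has {1,2}; col 4 has {1,2,4}; box has {1,2}; main diagonal has {1,4} → only 3 remains.

3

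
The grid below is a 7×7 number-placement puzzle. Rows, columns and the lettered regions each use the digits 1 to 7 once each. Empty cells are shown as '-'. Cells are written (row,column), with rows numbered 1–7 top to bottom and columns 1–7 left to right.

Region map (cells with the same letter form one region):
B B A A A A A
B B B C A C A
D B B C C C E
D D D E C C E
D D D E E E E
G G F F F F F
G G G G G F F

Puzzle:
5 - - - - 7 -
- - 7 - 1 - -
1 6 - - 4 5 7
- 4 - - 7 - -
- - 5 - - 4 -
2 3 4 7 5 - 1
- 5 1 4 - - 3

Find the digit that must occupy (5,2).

(2,2) = 2 (sole candidate).
(3,3) = 3 (sole candidate).
(3,4) = 2 (sole candidate).
(5,2) = 7: row 5 has {4,5}; col 2 has {2,3,4,5,6}; region has {1,4,5} → only 7 remains.

7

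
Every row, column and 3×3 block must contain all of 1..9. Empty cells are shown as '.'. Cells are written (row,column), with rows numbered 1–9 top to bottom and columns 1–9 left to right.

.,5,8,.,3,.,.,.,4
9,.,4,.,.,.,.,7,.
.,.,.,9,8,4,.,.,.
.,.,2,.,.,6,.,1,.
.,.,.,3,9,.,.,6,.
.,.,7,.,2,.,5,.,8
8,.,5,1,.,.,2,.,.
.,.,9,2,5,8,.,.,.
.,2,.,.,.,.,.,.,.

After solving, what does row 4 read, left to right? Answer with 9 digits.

532876419

(5,3) = 1 (sole candidate).
(6,4) = 4 (sole candidate).
(6,6) = 1 (sole candidate).
(4,5) = 7: row 4 has {1,2,6}; col 5 has {2,3,5,8,9}; box has {1,2,3,4,6,9} → only 7 remains.
(5,6) = 5 (sole candidate).
(2,6) = 2 (sole candidate).
(4,4) = 8: row 4 has {1,2,6,7}; col 4 has {1,2,3,4,9}; box has {1,2,3,4,5,6,7,9} → only 8 remains.
(5,1) = 4 (sole candidate).
(5,2) = 8 (sole candidate).
(5,7) = 7 (sole candidate).
(5,9) = 2 (sole candidate).
(1,6) = 7 (sole candidate).
(1,4) = 6 (sole candidate).
(2,4) = 5 (sole candidate).
(2,5) = 1 (sole candidate).
(9,4) = 7 (sole candidate).
(2,7) = 8 (hidden single in row 2).
(4,7) = 4: in row 4, 4 can only go here (every other open cell in that row sees a 4).
(4,1) = 5: in row 4, 5 can only go here (every other open cell in that row sees a 5).
(9,8) = 8 (hidden single in row 9).
(9,5) = 4 (hidden single in row 9).
(9,9) = 5 (hidden single in row 9).
(7,5) = 6 (sole candidate).
(3,8) = 5 (hidden single in row 3).
(3,1) = 2 (hidden single in row 3).
(1,1) = 1 (sole candidate).
(1,7) = 9 (sole candidate).
(1,8) = 2 (sole candidate).
(3,2) = 7 (hidden single in row 3).
(7,9) = 7 (hidden single in row 7).
(8,1) = 7 (hidden single in row 8).
(9,7) = 1 (hidden single in row 9).
(9,6) = 9 (hidden single in row 9).
(7,6) = 3 (sole candidate).
(7,2) = 4 (sole candidate).
(7,8) = 9 (sole candidate).
(6,8) = 3 (sole candidate).
(8,8) = 4 (sole candidate).
(4,9) = 9: row 4 has {1,2,4,5,6,7,8}; col 9 has {2,4,5,7,8}; box has {1,2,3,4,5,6,7,8} → only 9 remains.
(6,1) = 6 (sole candidate).
(6,2) = 9 (sole candidate).
(9,1) = 3 (sole candidate).
(9,3) = 6 (sole candidate).
(3,3) = 3 (sole candidate).
(3,7) = 6 (sole candidate).
(3,9) = 1 (sole candidate).
(4,2) = 3: row 4 has {1,2,4,5,6,7,8,9}; col 2 has {2,4,5,7,8,9}; box has {1,2,4,5,6,7,8,9} → only 3 remains.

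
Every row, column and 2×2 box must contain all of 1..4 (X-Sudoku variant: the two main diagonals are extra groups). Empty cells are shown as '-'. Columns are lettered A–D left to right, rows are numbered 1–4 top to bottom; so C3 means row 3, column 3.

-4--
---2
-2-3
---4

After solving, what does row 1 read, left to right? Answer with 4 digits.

D1 = 1: row 1 has {4}; col 4 has {2,3,4}; box has {2}; anti-diagonal has {2} → only 1 remains.
C3 = 1: row 3 has {2,3}; col 3 has {}; box has {3,4}; main diagonal has {4} → only 1 remains.
A4 = 3: row 4 has {4}; col 1 has {}; box has {2}; anti-diagonal has {1,2} → only 3 remains.
B4 = 1: row 4 has {3,4}; col 2 has {2,4}; box has {2,3} → only 1 remains.
C4 = 2: row 4 has {1,3,4}; col 3 has {1}; box has {1,3,4} → only 2 remains.
A1 = 2: row 1 has {1,4}; col 1 has {3}; box has {4}; main diagonal has {1,4} → only 2 remains.
C1 = 3: row 1 has {1,2,4}; col 3 has {1,2}; box has {1,2} → only 3 remains.

2431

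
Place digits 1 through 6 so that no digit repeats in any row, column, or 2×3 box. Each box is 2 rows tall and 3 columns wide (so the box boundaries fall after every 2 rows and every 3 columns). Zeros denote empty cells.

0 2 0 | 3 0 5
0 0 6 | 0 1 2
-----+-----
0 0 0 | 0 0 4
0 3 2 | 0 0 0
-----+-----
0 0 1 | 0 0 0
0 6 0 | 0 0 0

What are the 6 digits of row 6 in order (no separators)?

263541

row 1, column 3 = 4 (sole candidate).
row 1, column 5 = 6 (sole candidate).
row 2, column 2 = 5 (sole candidate).
row 2, column 4 = 4 (sole candidate).
row 3, column 2 = 1 (sole candidate).
row 3, column 3 = 5 (sole candidate).
row 4, column 5 = 5 (sole candidate).
row 5, column 2 = 4 (sole candidate).
row 6, column 3 = 3: row 6 has {6}; col 3 has {1,2,4,5,6}; box has {1,4,6} → only 3 remains.
row 6, column 6 = 1: row 6 has {3,6}; col 6 has {2,4,5}; box has {} → only 1 remains.
row 1, column 1 = 1 (sole candidate).
row 2, column 1 = 3 (sole candidate).
row 3, column 1 = 6 (sole candidate).
row 3, column 4 = 2 (sole candidate).
row 3, column 5 = 3 (sole candidate).
row 4, column 1 = 4 (sole candidate).
row 4, column 6 = 6 (sole candidate).
row 5, column 5 = 2 (sole candidate).
row 5, column 6 = 3 (sole candidate).
row 6, column 4 = 5: row 6 has {1,3,6}; col 4 has {2,3,4}; box has {1,2,3} → only 5 remains.
row 6, column 5 = 4: row 6 has {1,3,5,6}; col 5 has {1,2,3,5,6}; box has {1,2,3,5} → only 4 remains.
row 4, column 4 = 1 (sole candidate).
row 5, column 1 = 5 (sole candidate).
row 5, column 4 = 6 (sole candidate).
row 6, column 1 = 2: row 6 has {1,3,4,5,6}; col 1 has {1,3,4,5,6}; box has {1,3,4,5,6} → only 2 remains.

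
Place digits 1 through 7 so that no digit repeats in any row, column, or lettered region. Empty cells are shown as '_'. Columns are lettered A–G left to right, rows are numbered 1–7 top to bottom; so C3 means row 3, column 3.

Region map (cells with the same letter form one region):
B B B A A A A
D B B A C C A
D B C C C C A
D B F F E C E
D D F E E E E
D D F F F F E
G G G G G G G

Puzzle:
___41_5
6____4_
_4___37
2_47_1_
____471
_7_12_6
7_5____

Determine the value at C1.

A1 = 3 (sole candidate).
G4 = 3 (sole candidate).
A5 = 5 (sole candidate).
B5 = 3 (sole candidate).
C5 = 6 (sole candidate).
D5 = 2 (sole candidate).
A6 = 4 (sole candidate).
C6 = 3 (sole candidate).
F6 = 5 (sole candidate).
D2 = 3 (sole candidate).
G2 = 2 (sole candidate).
A3 = 1 (sole candidate).
C3 = 2 (sole candidate).
E4 = 5 (sole candidate).
D7 = 6 (sole candidate).
E7 = 3 (sole candidate).
F7 = 2 (sole candidate).
G7 = 4 (sole candidate).
C1 = 7: row 1 has {1,3,4,5}; col 3 has {2,3,4,5,6}; region has {3,4} → only 7 remains.

7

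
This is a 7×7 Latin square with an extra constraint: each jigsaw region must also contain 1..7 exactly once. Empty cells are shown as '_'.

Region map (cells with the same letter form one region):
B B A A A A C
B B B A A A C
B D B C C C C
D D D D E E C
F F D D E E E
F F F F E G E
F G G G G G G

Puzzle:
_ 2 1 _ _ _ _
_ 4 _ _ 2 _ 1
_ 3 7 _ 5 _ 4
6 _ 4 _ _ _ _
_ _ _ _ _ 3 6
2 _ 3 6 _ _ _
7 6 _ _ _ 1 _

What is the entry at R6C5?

R3C1 = 1 (sole candidate).
R3C4 = 2 (sole candidate).
R3C6 = 6 (sole candidate).
R1C5 = 6 (hidden single in row 1).
R2C3 = 6 (hidden single in row 2).
R4C6 = 2 (hidden single in row 4).
R4C7 = 3 (hidden single in row 4).
R1C7 = 7 (sole candidate).
R6C7 = 5 (sole candidate).
R7C7 = 2 (sole candidate).
R6C2 = 1 (sole candidate).
R7C3 = 5 (sole candidate).
R5C2 = 5 (sole candidate).
R5C3 = 2 (sole candidate).
R4C2 = 7 (sole candidate).
R4C5 = 1 (sole candidate).
R5C1 = 4 (sole candidate).
R5C4 = 1 (sole candidate).
R5C5 = 7 (sole candidate).
R6C5 = 4: row 6 has {1,2,3,5,6}; col 5 has {1,2,5,6,7}; region has {1,2,3,5,6,7} → only 4 remains.

4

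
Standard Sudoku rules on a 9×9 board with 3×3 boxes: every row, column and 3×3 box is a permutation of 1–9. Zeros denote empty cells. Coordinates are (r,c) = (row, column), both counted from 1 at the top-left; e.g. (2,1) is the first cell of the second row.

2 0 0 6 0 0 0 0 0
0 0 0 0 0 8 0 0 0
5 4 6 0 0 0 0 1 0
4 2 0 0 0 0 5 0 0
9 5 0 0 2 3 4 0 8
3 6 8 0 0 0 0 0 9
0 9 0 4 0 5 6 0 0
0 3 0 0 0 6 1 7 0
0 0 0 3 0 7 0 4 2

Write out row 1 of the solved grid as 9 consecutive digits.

289671354

(5,8) = 6 (sole candidate).
(6,8) = 2 (sole candidate).
(7,9) = 3 (sole candidate).
(8,1) = 8 (sole candidate).
(8,5) = 9 (sole candidate).
(8,9) = 5 (sole candidate).
(9,2) = 1 (sole candidate).
(9,3) = 5 (sole candidate).
(9,5) = 8 (sole candidate).
(9,7) = 9 (sole candidate).
(2,2) = 7 (sole candidate).
(3,9) = 7 (sole candidate).
(4,8) = 3 (sole candidate).
(4,9) = 1 (sole candidate).
(6,7) = 7 (sole candidate).
(7,1) = 7 (sole candidate).
(7,3) = 2 (sole candidate).
(7,5) = 1 (sole candidate).
(7,8) = 8 (sole candidate).
(8,3) = 4 (sole candidate).
(8,4) = 2 (sole candidate).
(9,1) = 6 (sole candidate).
(1,2) = 8: row 1 has {2,6}; col 2 has {1,2,3,4,5,6,7,9}; box has {2,4,5,6,7} → only 8 remains.
(1,7) = 3: row 1 has {2,6,8}; col 7 has {1,4,5,6,7,9}; box has {1,7} → only 3 remains.
(1,9) = 4: row 1 has {2,3,6,8}; col 9 has {1,2,3,5,7,8,9}; box has {1,3,7} → only 4 remains.
(2,1) = 1 (sole candidate).
(2,7) = 2 (sole candidate).
(2,9) = 6 (sole candidate).
(3,4) = 9 (sole candidate).
(3,5) = 3 (sole candidate).
(3,6) = 2 (sole candidate).
(3,7) = 8 (sole candidate).
(4,3) = 7 (sole candidate).
(4,4) = 8 (sole candidate).
(4,5) = 6 (sole candidate).
(4,6) = 9 (sole candidate).
(5,3) = 1 (sole candidate).
(5,4) = 7 (sole candidate).
(1,3) = 9: row 1 has {2,3,4,6,8}; col 3 has {1,2,4,5,6,7,8}; box has {1,2,4,5,6,7,8} → only 9 remains.
(1,6) = 1: row 1 has {2,3,4,6,8,9}; col 6 has {2,3,5,6,7,8,9}; box has {2,3,6,8,9} → only 1 remains.
(1,8) = 5: row 1 has {1,2,3,4,6,8,9}; col 8 has {1,2,3,4,6,7,8}; box has {1,2,3,4,6,7,8} → only 5 remains.
(2,3) = 3 (sole candidate).
(2,4) = 5 (sole candidate).
(2,5) = 4 (sole candidate).
(2,8) = 9 (sole candidate).
(6,4) = 1 (sole candidate).
(6,5) = 5 (sole candidate).
(6,6) = 4 (sole candidate).
(1,5) = 7: row 1 has {1,2,3,4,5,6,8,9}; col 5 has {1,2,3,4,5,6,8,9}; box has {1,2,3,4,5,6,8,9} → only 7 remains.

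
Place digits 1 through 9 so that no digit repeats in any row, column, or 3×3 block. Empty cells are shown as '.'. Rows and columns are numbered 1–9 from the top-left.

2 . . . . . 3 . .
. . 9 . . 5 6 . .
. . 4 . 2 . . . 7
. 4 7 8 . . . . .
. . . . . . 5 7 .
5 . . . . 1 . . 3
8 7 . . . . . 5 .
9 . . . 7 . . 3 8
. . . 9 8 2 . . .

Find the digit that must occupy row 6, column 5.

4

row 3, column 2 = 5: in row 3, 5 can only go here (every other open cell in that row sees a 5).
row 1, column 9 = 5: in row 1, 5 can only go here (every other open cell in that row sees a 5).
row 4, column 5 = 5: in row 4, 5 can only go here (every other open cell in that row sees a 5).
row 6, column 4 = 7: in row 6, 7 can only go here (every other open cell in that row sees a 7).
row 1, column 6 = 7: in row 1, 7 can only go here (every other open cell in that row sees a 7).
row 2, column 1 = 7: in row 2, 7 can only go here (every other open cell in that row sees a 7).
row 9, column 3 = 5: in row 9, 5 can only go here (every other open cell in that row sees a 5).
row 9, column 7 = 7: in row 9, 7 can only go here (every other open cell in that row sees a 7).
row 8, column 4 = 5: in row 8, 5 can only go here (every other open cell in that row sees a 5).
row 9, column 1 = 4: in column 1, 4 can only go here (every other open cell in that column sees a 4).
row 9, column 2 = 3: in row 9, 3 can only go here (every other open cell in that row sees a 3).
row 5, column 3 = 3: in column 3, 3 can only go here (every other open cell in that column sees a 3).
row 4, column 6 = 3: in row 4, 3 can only go here (every other open cell in that row sees a 3).
row 5, column 2 = 8: in row 5, 8 can only go here (every other open cell in that row sees an 8).
row 2, column 2 = 1: row 2 has {5,6,7,9}; col 2 has {3,4,5,7,8}; box has {2,4,5,7,9} → only 1 remains.
row 1, column 2 = 6: row 1 has {2,3,5,7}; col 2 has {1,3,4,5,7,8}; box has {1,2,4,5,7,9} → only 6 remains.
row 1, column 3 = 8: row 1 has {2,3,5,6,7}; col 3 has {3,4,5,7,9}; box has {1,2,4,5,6,7,9} → only 8 remains.
row 3, column 1 = 3: row 3 has {2,4,5,7}; col 1 has {2,4,5,7,8,9}; box has {1,2,4,5,6,7,8,9} → only 3 remains.
row 8, column 2 = 2: row 8 has {3,5,7,8,9}; col 2 has {1,3,4,5,6,7,8}; box has {3,4,5,7,8,9} → only 2 remains.
row 6, column 2 = 9: row 6 has {1,3,5,7}; col 2 has {1,2,3,4,5,6,7,8}; box has {3,4,5,7,8} → only 9 remains.
row 2, column 8 = 8: in row 2, 8 can only go here (every other open cell in that row sees an 8).
row 2, column 9 = 2: in row 2, 2 can only go here (every other open cell in that row sees a 2).
row 3, column 6 = 8: in row 3, 8 can only go here (every other open cell in that row sees an 8).
row 3, column 4 = 6: in row 3, 6 can only go here (every other open cell in that row sees a 6).
row 5, column 4 = 2: in row 5, 2 can only go here (every other open cell in that row sees a 2).
row 6, column 7 = 8: in row 6, 8 can only go here (every other open cell in that row sees an 8).
row 7, column 7 = 2: in row 7, 2 can only go here (every other open cell in that row sees a 2).
row 4, column 8 = 2: in row 4, 2 can only go here (every other open cell in that row sees a 2).
row 6, column 3 = 2: in row 6, 2 can only go here (every other open cell in that row sees a 2).
row 7, column 9 = 9: in row 7, 9 can only go here (every other open cell in that row sees a 9).
row 4, column 7 = 9: in row 4, 9 can only go here (every other open cell in that row sees a 9).
row 3, column 7 = 1: row 3 has {2,3,4,5,6,7,8}; col 7 has {2,3,5,6,7,8,9}; box has {2,3,5,6,7,8} → only 1 remains.
row 3, column 8 = 9: row 3 has {1,2,3,4,5,6,7,8}; col 8 has {2,3,5,7,8}; box has {1,2,3,5,6,7,8} → only 9 remains.
row 8, column 7 = 4: row 8 has {2,3,5,7,8,9}; col 7 has {1,2,3,5,6,7,8,9}; box has {2,3,5,7,8,9} → only 4 remains.
row 1, column 8 = 4: row 1 has {2,3,5,6,7,8}; col 8 has {2,3,5,7,8,9}; box has {1,2,3,5,6,7,8,9} → only 4 remains.
row 6, column 8 = 6: row 6 has {1,2,3,5,7,8,9}; col 8 has {2,3,4,5,7,8,9}; box has {2,3,5,7,8,9} → only 6 remains.
row 8, column 6 = 6: row 8 has {2,3,4,5,7,8,9}; col 6 has {1,2,3,5,7,8}; box has {2,5,7,8,9} → only 6 remains.
row 9, column 8 = 1: row 9 has {2,3,4,5,7,8,9}; col 8 has {2,3,4,5,6,7,8,9}; box has {2,3,4,5,7,8,9} → only 1 remains.
row 9, column 9 = 6: row 9 has {1,2,3,4,5,7,8,9}; col 9 has {2,3,5,7,8,9}; box has {1,2,3,4,5,7,8,9} → only 6 remains.
row 1, column 4 = 1: row 1 has {2,3,4,5,6,7,8}; col 4 has {2,5,6,7,8,9}; box has {2,5,6,7,8} → only 1 remains.
row 1, column 5 = 9: row 1 has {1,2,3,4,5,6,7,8}; col 5 has {2,5,7,8}; box has {1,2,5,6,7,8} → only 9 remains.
row 4, column 9 = 1: row 4 has {2,3,4,5,7,8,9}; col 9 has {2,3,5,6,7,8,9}; box has {2,3,5,6,7,8,9} → only 1 remains.
row 5, column 9 = 4: row 5 has {2,3,5,7,8}; col 9 has {1,2,3,5,6,7,8,9}; box has {1,2,3,5,6,7,8,9} → only 4 remains.
row 6, column 5 = 4: row 6 has {1,2,3,5,6,7,8,9}; col 5 has {2,5,7,8,9}; box has {1,2,3,5,7,8} → only 4 remains.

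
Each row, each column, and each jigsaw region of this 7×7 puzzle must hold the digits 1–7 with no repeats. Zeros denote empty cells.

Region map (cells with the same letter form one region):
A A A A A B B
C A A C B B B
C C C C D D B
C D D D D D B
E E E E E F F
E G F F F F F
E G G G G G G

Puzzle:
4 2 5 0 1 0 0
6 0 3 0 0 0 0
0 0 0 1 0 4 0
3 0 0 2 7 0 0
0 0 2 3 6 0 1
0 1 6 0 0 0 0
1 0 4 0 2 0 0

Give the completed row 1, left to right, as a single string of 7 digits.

4256137

r2c2 = 7 (sole candidate).
r3c2 = 5 (sole candidate).
r3c3 = 7 (sole candidate).
r3c5 = 3 (sole candidate).
r4c2 = 6 (sole candidate).
r4c3 = 1 (sole candidate).
r4c6 = 5 (sole candidate).
r4c7 = 4 (sole candidate).
r5c2 = 4 (sole candidate).
r5c6 = 7 (sole candidate).
r7c2 = 3 (sole candidate).
r7c6 = 6 (sole candidate).
r1c4 = 6: row 1 has {1,2,4,5}; col 4 has {1,2,3}; region has {1,2,3,4,5,7} → only 6 remains.
r1c6 = 3: row 1 has {1,2,4,5,6}; col 6 has {4,5,6,7}; region has {4} → only 3 remains.
r1c7 = 7: row 1 has {1,2,3,4,5,6}; col 7 has {1,4}; region has {3,4} → only 7 remains.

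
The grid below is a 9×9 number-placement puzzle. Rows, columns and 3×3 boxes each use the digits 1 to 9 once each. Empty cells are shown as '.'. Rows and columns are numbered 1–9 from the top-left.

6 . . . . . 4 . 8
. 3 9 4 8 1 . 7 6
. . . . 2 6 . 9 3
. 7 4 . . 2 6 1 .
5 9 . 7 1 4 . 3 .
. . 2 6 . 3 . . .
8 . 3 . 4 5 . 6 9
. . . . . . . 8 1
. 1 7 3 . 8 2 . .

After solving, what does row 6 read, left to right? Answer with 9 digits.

182653947

R2C1 = 2 (sole candidate).
R2C7 = 5 (sole candidate).
R3C4 = 5 (sole candidate).
R3C7 = 1 (sole candidate).
R4C1 = 3 (sole candidate).
R4C9 = 5 (sole candidate).
R5C7 = 8 (sole candidate).
R5C9 = 2 (sole candidate).
R6C1 = 1: row 6 has {2,3,6}; col 1 has {2,3,5,6,8}; box has {2,3,4,5,7,9} → only 1 remains.
R6C2 = 8: row 6 has {1,2,3,6}; col 2 has {1,3,7,9}; box has {1,2,3,4,5,7,9} → only 8 remains.
R6C8 = 4: row 6 has {1,2,3,6,8}; col 8 has {1,3,6,7,8,9}; box has {1,2,3,5,6,8} → only 4 remains.
R6C9 = 7: row 6 has {1,2,3,4,6,8}; col 9 has {1,2,3,5,6,8,9}; box has {1,2,3,4,5,6,8} → only 7 remains.
R7C2 = 2 (sole candidate).
R7C4 = 1 (sole candidate).
R7C7 = 7 (sole candidate).
R8C7 = 3 (sole candidate).
R9C8 = 5 (sole candidate).
R9C9 = 4 (sole candidate).
R1C2 = 5 (sole candidate).
R1C3 = 1 (sole candidate).
R1C4 = 9 (sole candidate).
R1C6 = 7 (sole candidate).
R1C8 = 2 (sole candidate).
R3C2 = 4 (sole candidate).
R3C3 = 8 (sole candidate).
R4C4 = 8 (sole candidate).
R4C5 = 9 (sole candidate).
R5C3 = 6 (sole candidate).
R6C5 = 5: row 6 has {1,2,3,4,6,7,8}; col 5 has {1,2,4,8,9}; box has {1,2,3,4,6,7,8,9} → only 5 remains.
R6C7 = 9: row 6 has {1,2,3,4,5,6,7,8}; col 7 has {1,2,3,4,5,6,7,8}; box has {1,2,3,4,5,6,7,8} → only 9 remains.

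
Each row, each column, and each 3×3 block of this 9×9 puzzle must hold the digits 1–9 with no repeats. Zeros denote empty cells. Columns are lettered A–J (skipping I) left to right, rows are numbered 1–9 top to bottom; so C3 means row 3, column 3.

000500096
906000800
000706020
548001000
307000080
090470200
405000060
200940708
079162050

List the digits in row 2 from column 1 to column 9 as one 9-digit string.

C6 = 1: row 6 has {2,4,7,9}; col 3 has {5,6,7,8,9}; box has {3,4,5,7,8,9} → only 1 remains.
H6 = 3: row 6 has {1,2,4,7,9}; col 8 has {2,5,6,8,9}; box has {2,8} → only 3 remains.
J6 = 5: row 6 has {1,2,3,4,7,9}; col 9 has {6,8}; box has {2,3,8} → only 5 remains.
C8 = 3: row 8 has {2,4,7,8,9}; col 3 has {1,5,6,7,8,9}; box has {2,4,5,7,9} → only 3 remains.
F8 = 5: row 8 has {2,3,4,7,8,9}; col 6 has {1,2,6}; box has {1,2,4,6,9} → only 5 remains.
H8 = 1: row 8 has {2,3,4,5,7,8,9}; col 8 has {2,3,5,6,8,9}; box has {5,6,7,8} → only 1 remains.
A9 = 8: row 9 has {1,2,5,6,7,9}; col 1 has {2,3,4,5,9}; box has {2,3,4,5,7,9} → only 8 remains.
A3 = 1: row 3 has {2,6,7}; col 1 has {2,3,4,5,8,9}; box has {6,9} → only 1 remains.
C3 = 4: row 3 has {1,2,6,7}; col 3 has {1,3,5,6,7,8,9}; box has {1,6,9} → only 4 remains.
J3 = 3: row 3 has {1,2,4,6,7}; col 9 has {5,6,8}; box has {2,6,8,9} → only 3 remains.
H4 = 7: row 4 has {1,4,5,8}; col 8 has {1,2,3,5,6,8,9}; box has {2,3,5,8} → only 7 remains.
J4 = 9: row 4 has {1,4,5,7,8}; col 9 has {3,5,6,8}; box has {2,3,5,7,8} → only 9 remains.
F5 = 9: row 5 has {3,7,8}; col 6 has {1,2,5,6}; box has {1,4,7} → only 9 remains.
A6 = 6: row 6 has {1,2,3,4,5,7,9}; col 1 has {1,2,3,4,5,8,9}; box has {1,3,4,5,7,8,9} → only 6 remains.
F6 = 8: row 6 has {1,2,3,4,5,6,7,9}; col 6 has {1,2,5,6,9}; box has {1,4,7,9} → only 8 remains.
B7 = 1: row 7 has {4,5,6}; col 2 has {4,7,9}; box has {2,3,4,5,7,8,9} → only 1 remains.
J7 = 2: row 7 has {1,4,5,6}; col 9 has {3,5,6,8,9}; box has {1,5,6,7,8} → only 2 remains.
B8 = 6: row 8 has {1,2,3,4,5,7,8,9}; col 2 has {1,4,7,9}; box has {1,2,3,4,5,7,8,9} → only 6 remains.
J9 = 4: row 9 has {1,2,5,6,7,8,9}; col 9 has {2,3,5,6,8,9}; box has {1,2,5,6,7,8} → only 4 remains.
A1 = 7: row 1 has {5,6,9}; col 1 has {1,2,3,4,5,6,8,9}; box has {1,4,6,9} → only 7 remains.
C1 = 2: row 1 has {5,6,7,9}; col 3 has {1,3,4,5,6,7,8,9}; box has {1,4,6,7,9} → only 2 remains.
H2 = 4: row 2 has {6,8,9}; col 8 has {1,2,3,5,6,7,8,9}; box has {2,3,6,8,9} → only 4 remains.
G3 = 5: row 3 has {1,2,3,4,6,7}; col 7 has {2,7,8}; box has {2,3,4,6,8,9} → only 5 remains.
G4 = 6: row 4 has {1,4,5,7,8,9}; col 7 has {2,5,7,8}; box has {2,3,5,7,8,9} → only 6 remains.
B5 = 2: row 5 has {3,7,8,9}; col 2 has {1,4,6,7,9}; box has {1,3,4,5,6,7,8,9} → only 2 remains.
D5 = 6: row 5 has {2,3,7,8,9}; col 4 has {1,4,5,7,9}; box has {1,4,7,8,9} → only 6 remains.
E5 = 5: row 5 has {2,3,6,7,8,9}; col 5 has {4,6,7}; box has {1,4,6,7,8,9} → only 5 remains.
J5 = 1: row 5 has {2,3,5,6,7,8,9}; col 9 has {2,3,4,5,6,8,9}; box has {2,3,5,6,7,8,9} → only 1 remains.
G9 = 3: row 9 has {1,2,4,5,6,7,8,9}; col 7 has {2,5,6,7,8}; box has {1,2,4,5,6,7,8} → only 3 remains.
G1 = 1: row 1 has {2,5,6,7,9}; col 7 has {2,3,5,6,7,8}; box has {2,3,4,5,6,8,9} → only 1 remains.
F2 = 3: row 2 has {4,6,8,9}; col 6 has {1,2,5,6,8,9}; box has {5,6,7} → only 3 remains.
J2 = 7: row 2 has {3,4,6,8,9}; col 9 has {1,2,3,4,5,6,8,9}; box has {1,2,3,4,5,6,8,9} → only 7 remains.
B3 = 8: row 3 has {1,2,3,4,5,6,7}; col 2 has {1,2,4,6,7,9}; box has {1,2,4,6,7,9} → only 8 remains.
E3 = 9: row 3 has {1,2,3,4,5,6,7,8}; col 5 has {4,5,6,7}; box has {3,5,6,7} → only 9 remains.
G5 = 4: row 5 has {1,2,3,5,6,7,8,9}; col 7 has {1,2,3,5,6,7,8}; box has {1,2,3,5,6,7,8,9} → only 4 remains.
F7 = 7: row 7 has {1,2,4,5,6}; col 6 has {1,2,3,5,6,8,9}; box has {1,2,4,5,6,9} → only 7 remains.
G7 = 9: row 7 has {1,2,4,5,6,7}; col 7 has {1,2,3,4,5,6,7,8}; box has {1,2,3,4,5,6,7,8} → only 9 remains.
B1 = 3: row 1 has {1,2,5,6,7,9}; col 2 has {1,2,4,6,7,8,9}; box has {1,2,4,6,7,8,9} → only 3 remains.
E1 = 8: row 1 has {1,2,3,5,6,7,9}; col 5 has {4,5,6,7,9}; box has {3,5,6,7,9} → only 8 remains.
F1 = 4: row 1 has {1,2,3,5,6,7,8,9}; col 6 has {1,2,3,5,6,7,8,9}; box has {3,5,6,7,8,9} → only 4 remains.
B2 = 5: row 2 has {3,4,6,7,8,9}; col 2 has {1,2,3,4,6,7,8,9}; box has {1,2,3,4,6,7,8,9} → only 5 remains.
D2 = 2: row 2 has {3,4,5,6,7,8,9}; col 4 has {1,4,5,6,7,9}; box has {3,4,5,6,7,8,9} → only 2 remains.
E2 = 1: row 2 has {2,3,4,5,6,7,8,9}; col 5 has {4,5,6,7,8,9}; box has {2,3,4,5,6,7,8,9} → only 1 remains.

956213847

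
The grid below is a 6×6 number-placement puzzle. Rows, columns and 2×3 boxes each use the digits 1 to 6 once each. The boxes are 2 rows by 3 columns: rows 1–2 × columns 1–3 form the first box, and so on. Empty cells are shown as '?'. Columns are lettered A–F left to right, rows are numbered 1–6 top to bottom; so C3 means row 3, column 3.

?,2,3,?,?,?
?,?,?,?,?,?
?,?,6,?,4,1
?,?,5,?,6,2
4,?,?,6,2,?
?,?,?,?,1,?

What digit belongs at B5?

5

E1 = 5 (sole candidate).
E2 = 3 (sole candidate).
B3 = 3 (sole candidate).
D3 = 5 (sole candidate).
A4 = 1 (sole candidate).
B4 = 4 (sole candidate).
D4 = 3 (sole candidate).
C5 = 1 (sole candidate).
C6 = 2 (sole candidate).
D6 = 4 (sole candidate).
A1 = 6 (sole candidate).
D1 = 1 (sole candidate).
F1 = 4 (sole candidate).
A2 = 5 (sole candidate).
B2 = 1 (sole candidate).
C2 = 4 (sole candidate).
D2 = 2 (sole candidate).
F2 = 6 (sole candidate).
A3 = 2 (sole candidate).
B5 = 5: row 5 has {1,2,4,6}; col 2 has {1,2,3,4}; box has {1,2,4} → only 5 remains.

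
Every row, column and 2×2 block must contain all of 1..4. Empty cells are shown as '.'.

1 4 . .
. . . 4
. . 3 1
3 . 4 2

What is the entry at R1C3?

2

R1C3 = 2: row 1 has {1,4}; col 3 has {3,4}; box has {4} → only 2 remains.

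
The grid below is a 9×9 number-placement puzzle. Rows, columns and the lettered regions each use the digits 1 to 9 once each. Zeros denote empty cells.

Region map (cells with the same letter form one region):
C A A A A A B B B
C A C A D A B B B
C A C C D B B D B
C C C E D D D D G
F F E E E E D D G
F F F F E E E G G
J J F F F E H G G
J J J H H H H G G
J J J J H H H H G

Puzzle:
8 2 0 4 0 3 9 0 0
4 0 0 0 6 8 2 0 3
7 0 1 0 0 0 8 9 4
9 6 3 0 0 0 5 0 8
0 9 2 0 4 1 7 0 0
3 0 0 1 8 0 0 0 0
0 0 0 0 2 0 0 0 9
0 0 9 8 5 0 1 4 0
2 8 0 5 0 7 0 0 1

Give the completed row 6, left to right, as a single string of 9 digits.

347189652

row 2, column 3 = 5: row 2 has {2,3,4,6,8}; col 3 has {1,2,3,9}; region has {1,3,4,6,7,8,9} → only 5 remains.
row 3, column 2 = 5: row 3 has {1,4,7,8,9}; col 2 has {2,6,8,9}; region has {2,3,4,8} → only 5 remains.
row 3, column 4 = 2: row 3 has {1,4,5,7,8,9}; col 4 has {1,4,5,8}; region has {1,3,4,5,6,7,8,9} → only 2 remains.
row 3, column 5 = 3: row 3 has {1,2,4,5,7,8,9}; col 5 has {2,4,5,6,8}; region has {5,6,7,9} → only 3 remains.
row 3, column 6 = 6: row 3 has {1,2,3,4,5,7,8,9}; col 6 has {1,3,7,8}; region has {2,3,4,8,9} → only 6 remains.
row 4, column 4 = 7: row 4 has {3,5,6,8,9}; col 4 has {1,2,4,5,8}; region has {1,2,4,8} → only 7 remains.
row 4, column 5 = 1: row 4 has {3,5,6,7,8,9}; col 5 has {2,3,4,5,6,8}; region has {3,5,6,7,9} → only 1 remains.
row 4, column 8 = 2: row 4 has {1,3,5,6,7,8,9}; col 8 has {4,9}; region has {1,3,5,6,7,9} → only 2 remains.
row 5, column 8 = 8: row 5 has {1,2,4,7,9}; col 8 has {2,4,9}; region has {1,2,3,5,6,7,9} → only 8 remains.
row 6, column 7 = 6: row 6 has {1,3,8}; col 7 has {1,2,5,7,8,9}; region has {1,2,4,7,8} → only 6 remains.
row 7, column 4 = 6: row 7 has {2,9}; col 4 has {1,2,4,5,7,8}; region has {1,2,3,9} → only 6 remains.
row 7, column 6 = 5: row 7 has {2,6,9}; col 6 has {1,3,6,7,8}; region has {1,2,4,6,7,8} → only 5 remains.
row 8, column 1 = 6: row 8 has {1,4,5,8,9}; col 1 has {2,3,4,7,8,9}; region has {2,5,8,9} → only 6 remains.
row 8, column 6 = 2: row 8 has {1,4,5,6,8,9}; col 6 has {1,3,5,6,7,8}; region has {1,5,7,8} → only 2 remains.
row 8, column 9 = 7: row 8 has {1,2,4,5,6,8,9}; col 9 has {1,3,4,8,9}; region has {1,4,8,9} → only 7 remains.
row 9, column 3 = 4: row 9 has {1,2,5,7,8}; col 3 has {1,2,3,5,9}; region has {2,5,6,8,9} → only 4 remains.
row 9, column 5 = 9: row 9 has {1,2,4,5,7,8}; col 5 has {1,2,3,4,5,6,8}; region has {1,2,5,7,8} → only 9 remains.
row 9, column 7 = 3: row 9 has {1,2,4,5,7,8,9}; col 7 has {1,2,5,6,7,8,9}; region has {1,2,5,7,8,9} → only 3 remains.
row 9, column 8 = 6: row 9 has {1,2,3,4,5,7,8,9}; col 8 has {2,4,8,9}; region has {1,2,3,5,7,8,9} → only 6 remains.
row 1, column 5 = 7: row 1 has {2,3,4,8,9}; col 5 has {1,2,3,4,5,6,8,9}; region has {2,3,4,5,8} → only 7 remains.
row 1, column 9 = 5: row 1 has {2,3,4,7,8,9}; col 9 has {1,3,4,7,8,9}; region has {2,3,4,6,8,9} → only 5 remains.
row 2, column 2 = 1: row 2 has {2,3,4,5,6,8}; col 2 has {2,5,6,8,9}; region has {2,3,4,5,7,8} → only 1 remains.
row 2, column 4 = 9: row 2 has {1,2,3,4,5,6,8}; col 4 has {1,2,4,5,6,7,8}; region has {1,2,3,4,5,7,8} → only 9 remains.
row 2, column 8 = 7: row 2 has {1,2,3,4,5,6,8,9}; col 8 has {2,4,6,8,9}; region has {2,3,4,5,6,8,9} → only 7 remains.
row 4, column 6 = 4: row 4 has {1,2,3,5,6,7,8,9}; col 6 has {1,2,3,5,6,7,8}; region has {1,2,3,5,6,7,8,9} → only 4 remains.
row 5, column 1 = 5: row 5 has {1,2,4,7,8,9}; col 1 has {2,3,4,6,7,8,9}; region has {1,2,3,6,9} → only 5 remains.
row 5, column 4 = 3: row 5 has {1,2,4,5,7,8,9}; col 4 has {1,2,4,5,6,7,8,9}; region has {1,2,4,5,6,7,8} → only 3 remains.
row 5, column 9 = 6: row 5 has {1,2,3,4,5,7,8,9}; col 9 has {1,3,4,5,7,8,9}; region has {1,4,7,8,9} → only 6 remains.
row 6, column 3 = 7: row 6 has {1,3,6,8}; col 3 has {1,2,3,4,5,9}; region has {1,2,3,5,6,9} → only 7 remains.
row 6, column 6 = 9: row 6 has {1,3,6,7,8}; col 6 has {1,2,3,4,5,6,7,8}; region has {1,2,3,4,5,6,7,8} → only 9 remains.
row 6, column 8 = 5: row 6 has {1,3,6,7,8,9}; col 8 has {2,4,6,7,8,9}; region has {1,4,6,7,8,9} → only 5 remains.
row 6, column 9 = 2: row 6 has {1,3,5,6,7,8,9}; col 9 has {1,3,4,5,6,7,8,9}; region has {1,4,5,6,7,8,9} → only 2 remains.
row 7, column 1 = 1: row 7 has {2,5,6,9}; col 1 has {2,3,4,5,6,7,8,9}; region has {2,4,5,6,8,9} → only 1 remains.
row 7, column 3 = 8: row 7 has {1,2,5,6,9}; col 3 has {1,2,3,4,5,7,9}; region has {1,2,3,5,6,7,9} → only 8 remains.
row 7, column 7 = 4: row 7 has {1,2,5,6,8,9}; col 7 has {1,2,3,5,6,7,8,9}; region has {1,2,3,5,6,7,8,9} → only 4 remains.
row 7, column 8 = 3: row 7 has {1,2,4,5,6,8,9}; col 8 has {2,4,5,6,7,8,9}; region has {1,2,4,5,6,7,8,9} → only 3 remains.
row 8, column 2 = 3: row 8 has {1,2,4,5,6,7,8,9}; col 2 has {1,2,5,6,8,9}; region has {1,2,4,5,6,8,9} → only 3 remains.
row 1, column 3 = 6: row 1 has {2,3,4,5,7,8,9}; col 3 has {1,2,3,4,5,7,8,9}; region has {1,2,3,4,5,7,8,9} → only 6 remains.
row 1, column 8 = 1: row 1 has {2,3,4,5,6,7,8,9}; col 8 has {2,3,4,5,6,7,8,9}; region has {2,3,4,5,6,7,8,9} → only 1 remains.
row 6, column 2 = 4: row 6 has {1,2,3,5,6,7,8,9}; col 2 has {1,2,3,5,6,8,9}; region has {1,2,3,5,6,7,8,9} → only 4 remains.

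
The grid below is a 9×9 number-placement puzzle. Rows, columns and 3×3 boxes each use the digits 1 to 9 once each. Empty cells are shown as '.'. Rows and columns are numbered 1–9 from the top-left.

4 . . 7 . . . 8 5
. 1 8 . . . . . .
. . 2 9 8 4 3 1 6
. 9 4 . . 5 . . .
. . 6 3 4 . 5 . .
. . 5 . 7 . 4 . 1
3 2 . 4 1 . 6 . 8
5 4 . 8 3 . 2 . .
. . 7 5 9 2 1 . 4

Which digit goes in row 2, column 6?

row 1, column 7 = 9 (sole candidate).
row 2, column 7 = 7 (sole candidate).
row 2, column 9 = 2 (sole candidate).
row 3, column 1 = 7 (sole candidate).
row 3, column 2 = 5 (sole candidate).
row 4, column 7 = 8 (sole candidate).
row 7, column 3 = 9 (sole candidate).
row 7, column 6 = 7 (sole candidate).
row 7, column 8 = 5 (sole candidate).
row 8, column 3 = 1 (sole candidate).
row 8, column 6 = 6 (sole candidate).
row 9, column 8 = 3 (sole candidate).
row 1, column 3 = 3 (sole candidate).
row 1, column 6 = 1 (sole candidate).
row 2, column 4 = 6 (sole candidate).
row 2, column 5 = 5 (sole candidate).
row 2, column 6 = 3: row 2 has {1,2,5,6,7,8}; col 6 has {1,2,4,5,6,7}; box has {1,4,5,6,7,8,9} → only 3 remains.

3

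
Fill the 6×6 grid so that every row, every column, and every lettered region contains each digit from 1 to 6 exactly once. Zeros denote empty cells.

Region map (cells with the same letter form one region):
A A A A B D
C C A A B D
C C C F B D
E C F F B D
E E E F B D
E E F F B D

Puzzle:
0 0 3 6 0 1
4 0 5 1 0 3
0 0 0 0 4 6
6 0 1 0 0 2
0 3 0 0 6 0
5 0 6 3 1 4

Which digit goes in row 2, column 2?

row 1, column 1 = 2 (sole candidate).
row 1, column 2 = 4 (sole candidate).
row 1, column 5 = 5 (sole candidate).
row 2, column 5 = 2 (sole candidate).
row 3, column 3 = 2 (sole candidate).
row 3, column 4 = 5 (sole candidate).
row 4, column 2 = 5 (sole candidate).
row 4, column 4 = 4 (sole candidate).
row 4, column 5 = 3 (sole candidate).
row 5, column 1 = 1 (sole candidate).
row 5, column 3 = 4 (sole candidate).
row 5, column 4 = 2 (sole candidate).
row 5, column 6 = 5 (sole candidate).
row 6, column 2 = 2 (sole candidate).
row 2, column 2 = 6: row 2 has {1,2,3,4,5}; col 2 has {2,3,4,5}; region has {2,4,5} → only 6 remains.

6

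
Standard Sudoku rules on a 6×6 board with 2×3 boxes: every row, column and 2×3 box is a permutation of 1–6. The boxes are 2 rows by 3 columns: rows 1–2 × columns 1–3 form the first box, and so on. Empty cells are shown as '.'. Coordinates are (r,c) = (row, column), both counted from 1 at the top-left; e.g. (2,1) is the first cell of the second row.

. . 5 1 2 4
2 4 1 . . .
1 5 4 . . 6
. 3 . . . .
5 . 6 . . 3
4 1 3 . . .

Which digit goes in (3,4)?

(1,2) = 6: row 1 has {1,2,4,5}; col 2 has {1,3,4,5}; box has {1,2,4,5} → only 6 remains.
(2,6) = 5: row 2 has {1,2,4}; col 6 has {3,4,6}; box has {1,2,4} → only 5 remains.
(3,5) = 3: row 3 has {1,4,5,6}; col 5 has {2}; box has {6} → only 3 remains.
(4,1) = 6: row 4 has {3}; col 1 has {1,2,4,5}; box has {1,3,4,5} → only 6 remains.
(4,3) = 2: row 4 has {3,6}; col 3 has {1,3,4,5,6}; box has {1,3,4,5,6} → only 2 remains.
(4,6) = 1: row 4 has {2,3,6}; col 6 has {3,4,5,6}; box has {3,6} → only 1 remains.
(5,2) = 2: row 5 has {3,5,6}; col 2 has {1,3,4,5,6}; box has {1,3,4,5,6} → only 2 remains.
(5,4) = 4: row 5 has {2,3,5,6}; col 4 has {1}; box has {3} → only 4 remains.
(5,5) = 1: row 5 has {2,3,4,5,6}; col 5 has {2,3}; box has {3,4} → only 1 remains.
(6,6) = 2: row 6 has {1,3,4}; col 6 has {1,3,4,5,6}; box has {1,3,4} → only 2 remains.
(1,1) = 3: row 1 has {1,2,4,5,6}; col 1 has {1,2,4,5,6}; box has {1,2,4,5,6} → only 3 remains.
(2,5) = 6: row 2 has {1,2,4,5}; col 5 has {1,2,3}; box has {1,2,4,5} → only 6 remains.
(3,4) = 2: row 3 has {1,3,4,5,6}; col 4 has {1,4}; box has {1,3,6} → only 2 remains.

2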